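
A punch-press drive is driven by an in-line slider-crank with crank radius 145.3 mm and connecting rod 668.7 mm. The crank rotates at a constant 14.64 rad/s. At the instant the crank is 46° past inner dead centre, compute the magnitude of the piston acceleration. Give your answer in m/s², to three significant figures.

ω = 14.64 rad/s
x(θ) = r cosθ + √(L² − r² sin²θ); with ω constant, a = ω²·d²x/dθ².
d²x/dθ² = −r cosθ − r²(cos2θ)/√u − r⁴ sin²2θ/(4u^{3/2}),  u = L² − r² sin²θ = 0.436235 m².
Substituting r = 0.1453 m, L = 0.6687 m, θ = 46°: d²x/dθ² = -0.1002 m.
a = ω²·d²x/dθ² = (14.64)²·(-0.1002) = -21.477 m/s²;  |a| = 21.477 m/s².

21.5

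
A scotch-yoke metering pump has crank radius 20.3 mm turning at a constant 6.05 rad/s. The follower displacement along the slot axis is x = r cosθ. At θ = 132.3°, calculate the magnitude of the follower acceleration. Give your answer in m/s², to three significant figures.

0.500

ω = 6.05 rad/s
x = r cosθ ⇒ ẍ = −rω² cosθ (ω constant).
|a| = rω²|cosθ| = 0.0203·(6.05)²·|cos 132.3°| = 0.50007 m/s².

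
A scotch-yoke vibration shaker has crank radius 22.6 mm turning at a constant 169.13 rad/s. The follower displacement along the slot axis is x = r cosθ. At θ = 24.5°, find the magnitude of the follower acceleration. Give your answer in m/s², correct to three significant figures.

ω = 169.1 rad/s
x = r cosθ ⇒ ẍ = −rω² cosθ (ω constant).
|a| = rω²|cosθ| = 0.0226·(169.1)²·|cos 24.5°| = 588.26 m/s².

588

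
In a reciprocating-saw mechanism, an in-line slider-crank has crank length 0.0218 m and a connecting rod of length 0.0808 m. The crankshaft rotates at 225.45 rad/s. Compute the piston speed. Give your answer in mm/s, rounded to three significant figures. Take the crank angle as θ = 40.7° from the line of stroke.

3870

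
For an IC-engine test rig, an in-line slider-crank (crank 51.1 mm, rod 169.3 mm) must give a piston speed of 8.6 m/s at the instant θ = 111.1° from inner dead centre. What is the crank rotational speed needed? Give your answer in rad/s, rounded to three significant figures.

For an in-line slider-crank, |v_piston| = rω|sinθ|·[1 + r cosθ/√(L² − r² sin²θ)].
With r = 0.0511 m, L = 0.1693 m, θ = 111.1°: the bracketed kinematic factor |dx/dθ| = 0.042275 m.
ω = v/|dx/dθ| = 8.6/0.042275 = 203.43 rad/s.

203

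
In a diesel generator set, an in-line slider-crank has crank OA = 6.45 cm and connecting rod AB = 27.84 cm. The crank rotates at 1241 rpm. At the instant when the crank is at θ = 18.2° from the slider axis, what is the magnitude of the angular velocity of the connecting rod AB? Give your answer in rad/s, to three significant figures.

28.7

ω = 130 rad/s (converted from 1241 rpm).
The rod makes angle φ with the slider axis where L sinφ = r sinθ; differentiating, L cosφ·φ̇ = r ω cosθ.
L cosφ = √(L² − r² sin²θ) = 0.27767 m.
|ω_rod| = r ω |cosθ| / √(L² − r² sin²θ) = 0.0645·130·0.94997/0.27767 = 28.678 rad/s.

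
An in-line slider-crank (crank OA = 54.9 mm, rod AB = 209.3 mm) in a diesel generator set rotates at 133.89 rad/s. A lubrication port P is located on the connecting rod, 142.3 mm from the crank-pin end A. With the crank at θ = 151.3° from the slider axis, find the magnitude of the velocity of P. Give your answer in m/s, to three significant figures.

3.62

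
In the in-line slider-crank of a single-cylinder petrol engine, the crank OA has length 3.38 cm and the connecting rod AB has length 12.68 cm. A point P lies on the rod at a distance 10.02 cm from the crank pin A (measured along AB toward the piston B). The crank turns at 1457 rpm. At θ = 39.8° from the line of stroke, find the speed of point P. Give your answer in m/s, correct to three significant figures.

ω = 152.6 rad/s.  Crank-pin speed |V_A| = rω = 5.1571 m/s, perpendicular to OA.
Rod angle: sinφ = −(r/L) sinθ ⇒ φ = -9.824°; ω_rod = −rω cosθ/√(L²−r²sin²θ) = -31.712 rad/s.
V_P = V_A + ω_rod × AP, with AP = 0.1002 m along the rod.
Components: V_Px = −rω sinθ − a·ω_rod·sinφ = -3.8433 m/s;  V_Py = rω cosθ + a·ω_rod·cosφ = +0.83117 m/s.
|V_P| = √(V_Px² + V_Py²) = 3.9321 m/s.

3.93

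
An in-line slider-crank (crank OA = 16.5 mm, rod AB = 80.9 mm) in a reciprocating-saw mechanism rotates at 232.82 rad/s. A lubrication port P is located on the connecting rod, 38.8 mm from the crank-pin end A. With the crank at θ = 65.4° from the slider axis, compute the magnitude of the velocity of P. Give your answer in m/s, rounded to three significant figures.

ω = 232.8 rad/s.  Crank-pin speed |V_A| = rω = 3.8415 m/s, perpendicular to OA.
Rod angle: sinφ = −(r/L) sinθ ⇒ φ = -10.687°; ω_rod = −rω cosθ/√(L²−r²sin²θ) = -20.116 rad/s.
V_P = V_A + ω_rod × AP, with AP = 0.0388 m along the rod.
Components: V_Px = −rω sinθ − a·ω_rod·sinφ = -3.6376 m/s;  V_Py = rω cosθ + a·ω_rod·cosφ = +0.83219 m/s.
|V_P| = √(V_Px² + V_Py²) = 3.7316 m/s.

3.73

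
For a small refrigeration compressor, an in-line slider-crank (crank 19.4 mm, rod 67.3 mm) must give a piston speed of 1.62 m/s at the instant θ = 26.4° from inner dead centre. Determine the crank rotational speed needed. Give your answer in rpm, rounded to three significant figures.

1420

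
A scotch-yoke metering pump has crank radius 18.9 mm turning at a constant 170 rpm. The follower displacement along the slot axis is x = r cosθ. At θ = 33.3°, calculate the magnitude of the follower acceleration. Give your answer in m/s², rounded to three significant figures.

ω = 17.8 rad/s (from 170 rpm).
x = r cosθ ⇒ ẍ = −rω² cosθ (ω constant).
|a| = rω²|cosθ| = 0.0189·(17.8)²·|cos 33.3°| = 5.0064 m/s².

5.01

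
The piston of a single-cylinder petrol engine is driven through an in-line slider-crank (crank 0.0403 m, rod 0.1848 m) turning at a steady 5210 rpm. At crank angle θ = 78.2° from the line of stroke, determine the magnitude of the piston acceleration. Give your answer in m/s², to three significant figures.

ω = 2π·5210/60 = 545.6 rad/s
x(θ) = r cosθ + √(L² − r² sin²θ); with ω constant, a = ω²·d²x/dθ².
d²x/dθ² = −r cosθ − r²(cos2θ)/√u − r⁴ sin²2θ/(4u^{3/2}),  u = L² − r² sin²θ = 0.0325949 m².
Substituting r = 0.0403 m, L = 0.1848 m, θ = 78.2°: d²x/dθ² = -1.5817e-05 m.
a = ω²·d²x/dθ² = (545.6)²·(-1.5817e-05) = -4.7083 m/s²;  |a| = 4.7083 m/s².

4.71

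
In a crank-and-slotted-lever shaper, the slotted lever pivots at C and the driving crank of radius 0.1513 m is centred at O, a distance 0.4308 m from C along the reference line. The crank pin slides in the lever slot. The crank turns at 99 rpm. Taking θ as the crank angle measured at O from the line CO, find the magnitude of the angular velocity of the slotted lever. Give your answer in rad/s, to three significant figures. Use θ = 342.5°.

2.65

ω = 10.37 rad/s (from 99 rpm).
Crank pin A relative to C: A = (d + r cosθ, r sinθ); lever angle φ = atan2(r sinθ, d + r cosθ).
Differentiating tanφ: φ̇ = rω(d cosθ + r)/(d² + r² + 2dr cosθ).
d² + r² + 2dr cosθ = |CA|² = 0.332807 m²;  d cosθ + r = +0.56216 m.
|ω_lever| = |0.1513·10.37·+0.56216| / 0.332807 = 2.6495 rad/s.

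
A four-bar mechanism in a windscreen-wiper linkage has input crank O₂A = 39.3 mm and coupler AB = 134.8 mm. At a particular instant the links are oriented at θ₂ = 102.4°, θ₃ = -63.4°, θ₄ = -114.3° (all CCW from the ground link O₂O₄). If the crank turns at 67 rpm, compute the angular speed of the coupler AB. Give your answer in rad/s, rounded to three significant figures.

1.58

ω₂ = 7.016 rad/s (from 67 rpm).
Differentiating the loop-closure r₂e^{iθ₂}+r₃e^{iθ₃}=r₁+r₄e^{iθ₄} gives r₂ω₂e^{iθ₂}+r₃ω₃e^{iθ₃}=r₄ω₄e^{iθ₄}.
Eliminating the other unknown: ω₃ = r₂ω₂ sin(θ₄−θ₂) / [r₃ sin(θ₃−θ₄)].
Numerator sine = +0.59763; denominator sine = +0.77605.
Result = 0.0393·7.016·(+0.59763) / (0.1348·(+0.77605)) = +1.5752 rad/s; magnitude 1.5752 rad/s.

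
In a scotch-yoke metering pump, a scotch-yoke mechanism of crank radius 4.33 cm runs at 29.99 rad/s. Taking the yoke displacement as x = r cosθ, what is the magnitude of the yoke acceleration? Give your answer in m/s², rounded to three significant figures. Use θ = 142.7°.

ω = 29.99 rad/s
x = r cosθ ⇒ ẍ = −rω² cosθ (ω constant).
|a| = rω²|cosθ| = 0.0433·(29.99)²·|cos 142.7°| = 30.979 m/s².

31.0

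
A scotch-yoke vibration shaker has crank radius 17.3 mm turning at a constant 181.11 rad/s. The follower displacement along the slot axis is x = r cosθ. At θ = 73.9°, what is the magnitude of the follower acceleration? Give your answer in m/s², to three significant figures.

157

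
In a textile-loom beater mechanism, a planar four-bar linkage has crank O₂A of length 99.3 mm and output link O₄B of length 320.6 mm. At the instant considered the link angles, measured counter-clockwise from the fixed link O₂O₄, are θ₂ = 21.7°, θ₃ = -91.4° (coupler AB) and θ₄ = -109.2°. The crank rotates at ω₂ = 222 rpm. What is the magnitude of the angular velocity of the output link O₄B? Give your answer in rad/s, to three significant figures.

21.7

ω₂ = 23.25 rad/s (from 222 rpm).
Differentiating the loop-closure r₂e^{iθ₂}+r₃e^{iθ₃}=r₁+r₄e^{iθ₄} gives r₂ω₂e^{iθ₂}+r₃ω₃e^{iθ₃}=r₄ω₄e^{iθ₄}.
Eliminating the other unknown: ω₄ = r₂ω₂ sin(θ₂−θ₃) / [r₄ sin(θ₄−θ₃)].
Numerator sine = +0.91982; denominator sine = -0.30570.
Result = 0.0993·23.25·(+0.91982) / (0.3206·(-0.30570)) = -21.666 rad/s; magnitude 21.666 rad/s.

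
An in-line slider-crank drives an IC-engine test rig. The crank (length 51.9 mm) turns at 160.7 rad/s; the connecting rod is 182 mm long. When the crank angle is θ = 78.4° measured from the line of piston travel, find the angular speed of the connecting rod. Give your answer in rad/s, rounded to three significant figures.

9.60

ω = 160.7 rad/s
The rod makes angle φ with the slider axis where L sinφ = r sinθ; differentiating, L cosφ·φ̇ = r ω cosθ.
L cosφ = √(L² − r² sin²θ) = 0.17475 m.
|ω_rod| = r ω |cosθ| / √(L² − r² sin²θ) = 0.0519·160.7·0.20108/0.17475 = 9.5966 rad/s.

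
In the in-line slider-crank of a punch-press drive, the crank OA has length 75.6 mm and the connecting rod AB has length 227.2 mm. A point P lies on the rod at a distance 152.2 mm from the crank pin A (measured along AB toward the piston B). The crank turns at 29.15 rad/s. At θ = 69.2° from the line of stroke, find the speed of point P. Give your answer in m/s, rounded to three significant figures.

2.25

ω = 29.15 rad/s.  Crank-pin speed |V_A| = rω = 2.2037 m/s, perpendicular to OA.
Rod angle: sinφ = −(r/L) sinθ ⇒ φ = -18.123°; ω_rod = −rω cosθ/√(L²−r²sin²θ) = -3.6242 rad/s.
V_P = V_A + ω_rod × AP, with AP = 0.1522 m along the rod.
Components: V_Px = −rω sinθ − a·ω_rod·sinφ = -2.2317 m/s;  V_Py = rω cosθ + a·ω_rod·cosφ = +0.25833 m/s.
|V_P| = √(V_Px² + V_Py²) = 2.2466 m/s.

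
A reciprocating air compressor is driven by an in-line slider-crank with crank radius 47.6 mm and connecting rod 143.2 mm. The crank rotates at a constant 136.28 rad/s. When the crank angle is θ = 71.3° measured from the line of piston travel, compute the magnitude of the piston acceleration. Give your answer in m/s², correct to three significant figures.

ω = 136.3 rad/s
x(θ) = r cosθ + √(L² − r² sin²θ); with ω constant, a = ω²·d²x/dθ².
d²x/dθ² = −r cosθ − r²(cos2θ)/√u − r⁴ sin²2θ/(4u^{3/2}),  u = L² − r² sin²θ = 0.0184734 m².
Substituting r = 0.0476 m, L = 0.1432 m, θ = 71.3°: d²x/dθ² = -0.0022067 m.
a = ω²·d²x/dθ² = (136.3)²·(-0.0022067) = -40.983 m/s²;  |a| = 40.983 m/s².

41.0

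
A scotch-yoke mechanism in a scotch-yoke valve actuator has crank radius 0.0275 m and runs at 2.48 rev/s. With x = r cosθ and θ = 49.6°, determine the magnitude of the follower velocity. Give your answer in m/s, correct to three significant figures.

0.326

ω = 15.58 rad/s (from 2.48 rev/s).
x = r cosθ ⇒ ẋ = −rω sinθ.
|v| = rω|sinθ| = 0.0275·15.58·|sin 49.6°| = 0.32633 m/s.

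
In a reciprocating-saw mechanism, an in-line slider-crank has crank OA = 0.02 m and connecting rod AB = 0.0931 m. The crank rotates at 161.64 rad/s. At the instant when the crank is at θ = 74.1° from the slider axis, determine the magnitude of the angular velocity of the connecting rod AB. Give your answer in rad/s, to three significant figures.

ω = 161.6 rad/s
The rod makes angle φ with the slider axis where L sinφ = r sinθ; differentiating, L cosφ·φ̇ = r ω cosθ.
L cosφ = √(L² − r² sin²θ) = 0.091091 m.
|ω_rod| = r ω |cosθ| / √(L² − r² sin²θ) = 0.02·161.6·0.27396/0.091091 = 9.7227 rad/s.

9.72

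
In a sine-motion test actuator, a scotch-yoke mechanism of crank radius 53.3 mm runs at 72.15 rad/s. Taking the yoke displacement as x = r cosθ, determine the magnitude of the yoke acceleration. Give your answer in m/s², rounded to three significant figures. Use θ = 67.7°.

105

ω = 72.15 rad/s
x = r cosθ ⇒ ẍ = −rω² cosθ (ω constant).
|a| = rω²|cosθ| = 0.0533·(72.15)²·|cos 67.7°| = 105.28 m/s².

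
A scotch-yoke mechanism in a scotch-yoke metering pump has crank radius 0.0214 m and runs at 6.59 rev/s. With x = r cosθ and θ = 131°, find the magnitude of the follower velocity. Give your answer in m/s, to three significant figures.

0.669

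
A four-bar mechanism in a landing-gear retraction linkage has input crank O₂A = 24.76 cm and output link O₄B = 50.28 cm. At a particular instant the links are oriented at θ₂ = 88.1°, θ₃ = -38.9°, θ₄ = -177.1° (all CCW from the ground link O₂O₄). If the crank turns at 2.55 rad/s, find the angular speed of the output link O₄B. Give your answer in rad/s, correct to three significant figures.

1.50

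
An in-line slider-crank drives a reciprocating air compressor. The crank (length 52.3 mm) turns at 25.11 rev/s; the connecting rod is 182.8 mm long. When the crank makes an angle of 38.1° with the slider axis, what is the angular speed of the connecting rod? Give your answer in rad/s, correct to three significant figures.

ω = 157.8 rad/s (converted from 25.11 rev/s).
The rod makes angle φ with the slider axis where L sinφ = r sinθ; differentiating, L cosφ·φ̇ = r ω cosθ.
L cosφ = √(L² − r² sin²θ) = 0.17993 m.
|ω_rod| = r ω |cosθ| / √(L² − r² sin²θ) = 0.0523·157.8·0.78694/0.17993 = 36.088 rad/s.

36.1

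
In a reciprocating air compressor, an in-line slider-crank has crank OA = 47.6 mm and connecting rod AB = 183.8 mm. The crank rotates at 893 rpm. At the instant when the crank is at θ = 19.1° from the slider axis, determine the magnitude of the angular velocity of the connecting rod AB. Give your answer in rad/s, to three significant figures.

ω = 93.51 rad/s (converted from 893 rpm).
The rod makes angle φ with the slider axis where L sinφ = r sinθ; differentiating, L cosφ·φ̇ = r ω cosθ.
L cosφ = √(L² − r² sin²θ) = 0.18314 m.
|ω_rod| = r ω |cosθ| / √(L² − r² sin²θ) = 0.0476·93.51·0.94495/0.18314 = 22.968 rad/s.

23.0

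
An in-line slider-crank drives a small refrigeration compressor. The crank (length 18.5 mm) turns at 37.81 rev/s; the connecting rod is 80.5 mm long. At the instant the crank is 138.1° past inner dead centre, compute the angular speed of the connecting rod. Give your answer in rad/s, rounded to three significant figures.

41.1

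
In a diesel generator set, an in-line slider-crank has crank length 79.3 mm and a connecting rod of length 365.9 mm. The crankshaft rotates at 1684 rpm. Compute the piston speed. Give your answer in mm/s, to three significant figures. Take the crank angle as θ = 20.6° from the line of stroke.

5920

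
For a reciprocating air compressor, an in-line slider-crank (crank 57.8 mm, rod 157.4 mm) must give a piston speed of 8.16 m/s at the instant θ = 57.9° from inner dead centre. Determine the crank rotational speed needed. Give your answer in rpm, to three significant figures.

1320

For an in-line slider-crank, |v_piston| = rω|sinθ|·[1 + r cosθ/√(L² − r² sin²θ)].
With r = 0.0578 m, L = 0.1574 m, θ = 57.9°: the bracketed kinematic factor |dx/dθ| = 0.059017 m.
ω = v/|dx/dθ| = 8.16/0.059017 = 138.26 rad/s.
N = 60ω/(2π) = 1320.3 rpm.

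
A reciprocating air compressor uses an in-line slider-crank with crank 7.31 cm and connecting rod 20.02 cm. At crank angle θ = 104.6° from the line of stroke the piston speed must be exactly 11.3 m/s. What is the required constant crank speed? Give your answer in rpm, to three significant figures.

1690

For an in-line slider-crank, |v_piston| = rω|sinθ|·[1 + r cosθ/√(L² − r² sin²θ)].
With r = 0.0731 m, L = 0.2002 m, θ = 104.6°: the bracketed kinematic factor |dx/dθ| = 0.06378 m.
ω = v/|dx/dθ| = 11.3/0.06378 = 177.17 rad/s.
N = 60ω/(2π) = 1691.9 rpm.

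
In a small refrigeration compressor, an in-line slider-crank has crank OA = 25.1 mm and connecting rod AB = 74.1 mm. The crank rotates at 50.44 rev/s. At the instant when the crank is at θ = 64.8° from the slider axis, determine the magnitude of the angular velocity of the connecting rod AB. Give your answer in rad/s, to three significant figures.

ω = 316.9 rad/s (converted from 50.44 rev/s).
The rod makes angle φ with the slider axis where L sinφ = r sinθ; differentiating, L cosφ·φ̇ = r ω cosθ.
L cosφ = √(L² − r² sin²θ) = 0.070534 m.
|ω_rod| = r ω |cosθ| / √(L² − r² sin²θ) = 0.0251·316.9·0.42578/0.070534 = 48.019 rad/s.

48.0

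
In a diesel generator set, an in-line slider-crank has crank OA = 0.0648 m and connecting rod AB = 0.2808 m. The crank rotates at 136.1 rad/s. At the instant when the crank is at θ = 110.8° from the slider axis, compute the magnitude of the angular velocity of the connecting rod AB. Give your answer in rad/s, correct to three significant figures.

11.4

ω = 136.1 rad/s
The rod makes angle φ with the slider axis where L sinφ = r sinθ; differentiating, L cosφ·φ̇ = r ω cosθ.
L cosφ = √(L² − r² sin²θ) = 0.27419 m.
|ω_rod| = r ω |cosθ| / √(L² − r² sin²θ) = 0.0648·136.1·0.35511/0.27419 = 11.422 rad/s.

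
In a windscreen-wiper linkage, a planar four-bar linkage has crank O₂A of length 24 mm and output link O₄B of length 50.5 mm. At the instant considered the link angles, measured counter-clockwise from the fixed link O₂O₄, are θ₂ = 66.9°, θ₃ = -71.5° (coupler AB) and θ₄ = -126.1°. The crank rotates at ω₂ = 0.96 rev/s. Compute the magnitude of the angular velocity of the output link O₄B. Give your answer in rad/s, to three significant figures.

ω₂ = 6.032 rad/s (from 0.96 rev/s).
Differentiating the loop-closure r₂e^{iθ₂}+r₃e^{iθ₃}=r₁+r₄e^{iθ₄} gives r₂ω₂e^{iθ₂}+r₃ω₃e^{iθ₃}=r₄ω₄e^{iθ₄}.
Eliminating the other unknown: ω₄ = r₂ω₂ sin(θ₂−θ₃) / [r₄ sin(θ₄−θ₃)].
Numerator sine = +0.66393; denominator sine = -0.81513.
Result = 0.024·6.032·(+0.66393) / (0.0505·(-0.81513)) = -2.3349 rad/s; magnitude 2.3349 rad/s.

2.33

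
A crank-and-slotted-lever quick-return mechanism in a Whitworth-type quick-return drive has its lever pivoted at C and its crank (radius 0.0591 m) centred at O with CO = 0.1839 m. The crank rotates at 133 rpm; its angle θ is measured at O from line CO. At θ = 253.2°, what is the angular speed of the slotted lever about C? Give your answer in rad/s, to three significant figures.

ω = 13.93 rad/s (from 133 rpm).
Crank pin A relative to C: A = (d + r cosθ, r sinθ); lever angle φ = atan2(r sinθ, d + r cosθ).
Differentiating tanφ: φ̇ = rω(d cosθ + r)/(d² + r² + 2dr cosθ).
d² + r² + 2dr cosθ = |CA|² = 0.0310293 m²;  d cosθ + r = +0.0059471 m.
|ω_lever| = |0.0591·13.93·+0.0059471| / 0.0310293 = 0.15776 rad/s.

0.158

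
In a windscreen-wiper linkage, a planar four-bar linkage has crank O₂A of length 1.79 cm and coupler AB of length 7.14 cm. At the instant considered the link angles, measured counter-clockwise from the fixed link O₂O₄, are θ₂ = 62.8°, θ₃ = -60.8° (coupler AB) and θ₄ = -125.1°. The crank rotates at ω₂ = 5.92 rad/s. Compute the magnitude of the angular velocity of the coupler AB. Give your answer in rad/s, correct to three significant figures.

ω₂ = 5.92 rad/s
Differentiating the loop-closure r₂e^{iθ₂}+r₃e^{iθ₃}=r₁+r₄e^{iθ₄} gives r₂ω₂e^{iθ₂}+r₃ω₃e^{iθ₃}=r₄ω₄e^{iθ₄}.
Eliminating the other unknown: ω₃ = r₂ω₂ sin(θ₄−θ₂) / [r₃ sin(θ₃−θ₄)].
Numerator sine = +0.13744; denominator sine = +0.90108.
Result = 0.0179·5.92·(+0.13744) / (0.0714·(+0.90108)) = +0.22638 rad/s; magnitude 0.22638 rad/s.

0.226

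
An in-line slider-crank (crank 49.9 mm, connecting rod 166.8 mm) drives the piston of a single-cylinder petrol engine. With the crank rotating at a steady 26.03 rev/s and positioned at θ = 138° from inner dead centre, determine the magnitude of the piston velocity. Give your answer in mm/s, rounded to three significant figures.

ω = 2π·26 = 163.6 rad/s
For an in-line slider-crank, x = r cosθ + √(L² − r² sin²θ), so v = −rω sinθ·[1 + r cosθ/√(L² − r² sin²θ)].
With r = 0.0499 m, L = 0.1668 m, θ = 138°: √(L² − r² sin²θ) = 0.16342 m.
v = −0.0499·163.6·0.66913·[1 + 0.0499·-0.74314/0.16342] = -4.2218 m/s.
|v| = 4.2218 m/s = 4221.8 mm/s.

4220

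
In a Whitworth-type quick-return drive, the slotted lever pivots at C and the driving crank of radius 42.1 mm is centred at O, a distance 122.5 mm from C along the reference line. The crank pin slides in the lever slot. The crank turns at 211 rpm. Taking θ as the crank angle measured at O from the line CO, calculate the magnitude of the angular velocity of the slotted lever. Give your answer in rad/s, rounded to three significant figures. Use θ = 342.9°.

ω = 22.1 rad/s (from 211 rpm).
Crank pin A relative to C: A = (d + r cosθ, r sinθ); lever angle φ = atan2(r sinθ, d + r cosθ).
Differentiating tanφ: φ̇ = rω(d cosθ + r)/(d² + r² + 2dr cosθ).
d² + r² + 2dr cosθ = |CA|² = 0.0266372 m²;  d cosθ + r = +0.15918 m.
|ω_lever| = |0.0421·22.1·+0.15918| / 0.0266372 = 5.5591 rad/s.

5.56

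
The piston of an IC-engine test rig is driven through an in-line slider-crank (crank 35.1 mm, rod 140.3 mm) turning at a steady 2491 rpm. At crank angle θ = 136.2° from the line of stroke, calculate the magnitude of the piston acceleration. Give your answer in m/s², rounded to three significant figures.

1690

ω = 2π·2491/60 = 260.9 rad/s
x(θ) = r cosθ + √(L² − r² sin²θ); with ω constant, a = ω²·d²x/dθ².
d²x/dθ² = −r cosθ − r²(cos2θ)/√u − r⁴ sin²2θ/(4u^{3/2}),  u = L² − r² sin²θ = 0.0190939 m².
Substituting r = 0.0351 m, L = 0.1403 m, θ = 136.2°: d²x/dθ² = +0.024817 m.
a = ω²·d²x/dθ² = (260.9)²·(+0.024817) = +1688.7 m/s²;  |a| = 1688.7 m/s².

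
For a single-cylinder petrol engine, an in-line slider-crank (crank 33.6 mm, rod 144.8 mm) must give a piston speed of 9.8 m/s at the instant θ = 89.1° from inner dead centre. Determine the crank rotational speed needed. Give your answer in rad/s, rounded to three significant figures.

291

For an in-line slider-crank, |v_piston| = rω|sinθ|·[1 + r cosθ/√(L² − r² sin²θ)].
With r = 0.0336 m, L = 0.1448 m, θ = 89.1°: the bracketed kinematic factor |dx/dθ| = 0.033722 m.
ω = v/|dx/dθ| = 9.8/0.033722 = 290.61 rad/s.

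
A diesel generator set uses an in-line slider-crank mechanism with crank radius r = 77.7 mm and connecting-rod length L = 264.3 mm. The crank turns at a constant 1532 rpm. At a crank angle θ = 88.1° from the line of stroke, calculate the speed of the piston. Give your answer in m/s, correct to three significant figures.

12.6

ω = 2π·1532/60 = 160.4 rad/s
For an in-line slider-crank, x = r cosθ + √(L² − r² sin²θ), so v = −rω sinθ·[1 + r cosθ/√(L² − r² sin²θ)].
With r = 0.0777 m, L = 0.2643 m, θ = 88.1°: √(L² − r² sin²θ) = 0.25263 m.
v = −0.0777·160.4·0.99945·[1 + 0.0777·0.03316/0.25263] = -12.586 m/s.
|v| = 12.586 m/s.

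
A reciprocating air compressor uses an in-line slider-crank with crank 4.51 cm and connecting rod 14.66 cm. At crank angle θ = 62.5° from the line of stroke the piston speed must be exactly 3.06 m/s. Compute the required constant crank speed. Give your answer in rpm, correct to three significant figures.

636

For an in-line slider-crank, |v_piston| = rω|sinθ|·[1 + r cosθ/√(L² − r² sin²θ)].
With r = 0.0451 m, L = 0.1466 m, θ = 62.5°: the bracketed kinematic factor |dx/dθ| = 0.045911 m.
ω = v/|dx/dθ| = 3.06/0.045911 = 66.651 rad/s.
N = 60ω/(2π) = 636.47 rpm.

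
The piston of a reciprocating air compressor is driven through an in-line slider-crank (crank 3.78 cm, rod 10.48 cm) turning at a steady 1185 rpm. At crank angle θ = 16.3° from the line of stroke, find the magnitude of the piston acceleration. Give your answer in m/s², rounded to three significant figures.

738

ω = 2π·1185/60 = 124.1 rad/s
x(θ) = r cosθ + √(L² − r² sin²θ); with ω constant, a = ω²·d²x/dθ².
d²x/dθ² = −r cosθ − r²(cos2θ)/√u − r⁴ sin²2θ/(4u^{3/2}),  u = L² − r² sin²θ = 0.0108705 m².
Substituting r = 0.0378 m, L = 0.1048 m, θ = 16.3°: d²x/dθ² = -0.047957 m.
a = ω²·d²x/dθ² = (124.1)²·(-0.047957) = -738.49 m/s²;  |a| = 738.49 m/s².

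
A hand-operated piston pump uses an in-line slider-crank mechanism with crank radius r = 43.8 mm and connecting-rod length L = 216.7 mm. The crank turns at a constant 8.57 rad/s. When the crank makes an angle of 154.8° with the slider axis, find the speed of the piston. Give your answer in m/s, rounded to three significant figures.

ω = 8.57 rad/s
For an in-line slider-crank, x = r cosθ + √(L² − r² sin²θ), so v = −rω sinθ·[1 + r cosθ/√(L² − r² sin²θ)].
With r = 0.0438 m, L = 0.2167 m, θ = 154.8°: √(L² − r² sin²θ) = 0.2159 m.
v = −0.0438·8.57·0.42578·[1 + 0.0438·-0.90483/0.2159] = -0.13048 m/s.
|v| = 0.13048 m/s.

0.130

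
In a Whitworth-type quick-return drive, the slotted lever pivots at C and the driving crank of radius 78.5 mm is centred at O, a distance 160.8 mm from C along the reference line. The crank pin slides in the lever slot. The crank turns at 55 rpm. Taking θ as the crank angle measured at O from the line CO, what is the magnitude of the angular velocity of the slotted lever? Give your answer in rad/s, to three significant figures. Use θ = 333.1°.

ω = 5.76 rad/s (from 55 rpm).
Crank pin A relative to C: A = (d + r cosθ, r sinθ); lever angle φ = atan2(r sinθ, d + r cosθ).
Differentiating tanφ: φ̇ = rω(d cosθ + r)/(d² + r² + 2dr cosθ).
d² + r² + 2dr cosθ = |CA|² = 0.0545329 m²;  d cosθ + r = +0.2219 m.
|ω_lever| = |0.0785·5.76·+0.2219| / 0.0545329 = 1.8398 rad/s.

1.84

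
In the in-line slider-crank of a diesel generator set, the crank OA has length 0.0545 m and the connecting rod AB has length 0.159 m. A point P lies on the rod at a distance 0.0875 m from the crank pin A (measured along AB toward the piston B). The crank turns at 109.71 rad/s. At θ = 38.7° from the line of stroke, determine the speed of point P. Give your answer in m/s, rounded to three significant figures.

ω = 109.7 rad/s.  Crank-pin speed |V_A| = rω = 5.9792 m/s, perpendicular to OA.
Rod angle: sinφ = −(r/L) sinθ ⇒ φ = -12.375°; ω_rod = −rω cosθ/√(L²−r²sin²θ) = -30.046 rad/s.
V_P = V_A + ω_rod × AP, with AP = 0.0875 m along the rod.
Components: V_Px = −rω sinθ − a·ω_rod·sinφ = -4.3019 m/s;  V_Py = rω cosθ + a·ω_rod·cosφ = +2.0984 m/s.
|V_P| = √(V_Px² + V_Py²) = 4.7864 m/s.

4.79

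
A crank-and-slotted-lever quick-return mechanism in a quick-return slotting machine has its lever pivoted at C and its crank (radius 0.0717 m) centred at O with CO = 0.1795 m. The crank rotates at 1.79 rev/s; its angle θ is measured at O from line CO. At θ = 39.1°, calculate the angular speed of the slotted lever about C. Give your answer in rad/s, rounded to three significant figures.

ω = 11.25 rad/s (from 1.79 rev/s).
Crank pin A relative to C: A = (d + r cosθ, r sinθ); lever angle φ = atan2(r sinθ, d + r cosθ).
Differentiating tanφ: φ̇ = rω(d cosθ + r)/(d² + r² + 2dr cosθ).
d² + r² + 2dr cosθ = |CA|² = 0.0573368 m²;  d cosθ + r = +0.211 m.
|ω_lever| = |0.0717·11.25·+0.211| / 0.0573368 = 2.9676 rad/s.

2.97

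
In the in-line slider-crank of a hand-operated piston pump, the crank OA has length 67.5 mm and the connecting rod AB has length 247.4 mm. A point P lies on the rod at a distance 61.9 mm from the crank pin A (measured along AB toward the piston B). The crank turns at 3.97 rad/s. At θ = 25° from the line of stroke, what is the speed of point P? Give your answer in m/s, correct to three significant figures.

0.218

ω = 3.97 rad/s.  Crank-pin speed |V_A| = rω = 0.26798 m/s, perpendicular to OA.
Rod angle: sinφ = −(r/L) sinθ ⇒ φ = -6.621°; ω_rod = −rω cosθ/√(L²−r²sin²θ) = -0.98827 rad/s.
V_P = V_A + ω_rod × AP, with AP = 0.0619 m along the rod.
Components: V_Px = −rω sinθ − a·ω_rod·sinφ = -0.1203 m/s;  V_Py = rω cosθ + a·ω_rod·cosφ = +0.1821 m/s.
|V_P| = √(V_Px² + V_Py²) = 0.21825 m/s.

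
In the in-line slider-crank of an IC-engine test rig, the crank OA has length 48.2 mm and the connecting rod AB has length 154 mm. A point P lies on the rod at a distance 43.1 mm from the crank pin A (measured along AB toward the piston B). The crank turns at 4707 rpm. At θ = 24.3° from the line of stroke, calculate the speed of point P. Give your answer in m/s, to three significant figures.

18.8

ω = 492.9 rad/s.  Crank-pin speed |V_A| = rω = 23.759 m/s, perpendicular to OA.
Rod angle: sinφ = −(r/L) sinθ ⇒ φ = -7.400°; ω_rod = −rω cosθ/√(L²−r²sin²θ) = -141.79 rad/s.
V_P = V_A + ω_rod × AP, with AP = 0.0431 m along the rod.
Components: V_Px = −rω sinθ − a·ω_rod·sinφ = -10.564 m/s;  V_Py = rω cosθ + a·ω_rod·cosφ = +15.593 m/s.
|V_P| = √(V_Px² + V_Py²) = 18.835 m/s.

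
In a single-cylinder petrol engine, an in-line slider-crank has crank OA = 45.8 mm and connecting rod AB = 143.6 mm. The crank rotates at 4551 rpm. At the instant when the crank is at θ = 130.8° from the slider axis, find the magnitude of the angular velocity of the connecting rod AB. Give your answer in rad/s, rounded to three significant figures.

102

ω = 476.6 rad/s (converted from 4551 rpm).
The rod makes angle φ with the slider axis where L sinφ = r sinθ; differentiating, L cosφ·φ̇ = r ω cosθ.
L cosφ = √(L² − r² sin²θ) = 0.13935 m.
|ω_rod| = r ω |cosθ| / √(L² − r² sin²θ) = 0.0458·476.6·0.65342/0.13935 = 102.35 rad/s.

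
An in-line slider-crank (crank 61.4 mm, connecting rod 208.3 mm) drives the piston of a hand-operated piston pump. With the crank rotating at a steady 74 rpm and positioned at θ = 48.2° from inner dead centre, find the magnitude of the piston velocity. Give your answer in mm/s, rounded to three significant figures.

426

ω = 2π·74/60 = 7.749 rad/s
For an in-line slider-crank, x = r cosθ + √(L² − r² sin²θ), so v = −rω sinθ·[1 + r cosθ/√(L² − r² sin²θ)].
With r = 0.0614 m, L = 0.2083 m, θ = 48.2°: √(L² − r² sin²θ) = 0.20321 m.
v = −0.0614·7.749·0.74548·[1 + 0.0614·0.66653/0.20321] = -0.42614 m/s.
|v| = 0.42614 m/s = 426.14 mm/s.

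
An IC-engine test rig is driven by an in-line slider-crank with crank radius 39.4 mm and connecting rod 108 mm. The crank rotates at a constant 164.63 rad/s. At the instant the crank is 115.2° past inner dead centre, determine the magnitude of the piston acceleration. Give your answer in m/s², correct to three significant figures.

ω = 164.6 rad/s
x(θ) = r cosθ + √(L² − r² sin²θ); with ω constant, a = ω²·d²x/dθ².
d²x/dθ² = −r cosθ − r²(cos2θ)/√u − r⁴ sin²2θ/(4u^{3/2}),  u = L² − r² sin²θ = 0.0103931 m².
Substituting r = 0.0394 m, L = 0.108 m, θ = 115.2°: d²x/dθ² = +0.026144 m.
a = ω²·d²x/dθ² = (164.6)²·(+0.026144) = +708.59 m/s²;  |a| = 708.59 m/s².

709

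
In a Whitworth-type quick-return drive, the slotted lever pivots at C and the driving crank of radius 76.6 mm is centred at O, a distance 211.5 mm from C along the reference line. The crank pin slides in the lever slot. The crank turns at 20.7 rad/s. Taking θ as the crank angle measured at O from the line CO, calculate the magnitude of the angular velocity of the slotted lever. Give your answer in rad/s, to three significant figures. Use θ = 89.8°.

2.42

ω = 20.7 rad/s
Crank pin A relative to C: A = (d + r cosθ, r sinθ); lever angle φ = atan2(r sinθ, d + r cosθ).
Differentiating tanφ: φ̇ = rω(d cosθ + r)/(d² + r² + 2dr cosθ).
d² + r² + 2dr cosθ = |CA|² = 0.0507129 m²;  d cosθ + r = +0.077338 m.
|ω_lever| = |0.0766·20.7·+0.077338| / 0.0507129 = 2.4181 rad/s.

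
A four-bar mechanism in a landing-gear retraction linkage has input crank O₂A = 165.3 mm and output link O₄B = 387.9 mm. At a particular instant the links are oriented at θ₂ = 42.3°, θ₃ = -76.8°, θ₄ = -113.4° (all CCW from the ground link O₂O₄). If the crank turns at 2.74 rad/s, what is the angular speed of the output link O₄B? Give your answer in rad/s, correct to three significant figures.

1.71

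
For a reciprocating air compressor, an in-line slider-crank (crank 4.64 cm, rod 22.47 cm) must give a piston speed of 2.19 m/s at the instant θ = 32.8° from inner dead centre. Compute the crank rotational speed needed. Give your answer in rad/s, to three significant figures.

74.2

For an in-line slider-crank, |v_piston| = rω|sinθ|·[1 + r cosθ/√(L² − r² sin²θ)].
With r = 0.0464 m, L = 0.2247 m, θ = 32.8°: the bracketed kinematic factor |dx/dθ| = 0.029526 m.
ω = v/|dx/dθ| = 2.19/0.029526 = 74.173 rad/s.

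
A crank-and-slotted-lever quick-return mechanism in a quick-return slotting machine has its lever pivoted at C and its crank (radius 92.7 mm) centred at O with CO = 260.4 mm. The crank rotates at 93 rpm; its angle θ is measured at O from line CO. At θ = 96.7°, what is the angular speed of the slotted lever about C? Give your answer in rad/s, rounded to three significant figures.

ω = 9.739 rad/s (from 93 rpm).
Crank pin A relative to C: A = (d + r cosθ, r sinθ); lever angle φ = atan2(r sinθ, d + r cosθ).
Differentiating tanφ: φ̇ = rω(d cosθ + r)/(d² + r² + 2dr cosθ).
d² + r² + 2dr cosθ = |CA|² = 0.0707688 m²;  d cosθ + r = +0.062319 m.
|ω_lever| = |0.0927·9.739·+0.062319| / 0.0707688 = 0.795 rad/s.

0.795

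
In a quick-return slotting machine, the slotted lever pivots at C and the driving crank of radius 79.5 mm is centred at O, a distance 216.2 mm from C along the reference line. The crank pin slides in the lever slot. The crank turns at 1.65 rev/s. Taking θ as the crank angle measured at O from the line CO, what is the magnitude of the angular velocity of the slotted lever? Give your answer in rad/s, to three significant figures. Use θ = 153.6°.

4.22

ω = 10.37 rad/s (from 1.65 rev/s).
Crank pin A relative to C: A = (d + r cosθ, r sinθ); lever angle φ = atan2(r sinθ, d + r cosθ).
Differentiating tanφ: φ̇ = rω(d cosθ + r)/(d² + r² + 2dr cosθ).
d² + r² + 2dr cosθ = |CA|² = 0.0222719 m²;  d cosθ + r = -0.11415 m.
|ω_lever| = |0.0795·10.37·-0.11415| / 0.0222719 = 4.2244 rad/s.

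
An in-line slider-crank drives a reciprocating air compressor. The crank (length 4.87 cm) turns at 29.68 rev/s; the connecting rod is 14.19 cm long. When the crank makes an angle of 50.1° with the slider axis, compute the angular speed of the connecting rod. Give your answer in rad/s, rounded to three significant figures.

ω = 186.5 rad/s (converted from 29.68 rev/s).
The rod makes angle φ with the slider axis where L sinφ = r sinθ; differentiating, L cosφ·φ̇ = r ω cosθ.
L cosφ = √(L² − r² sin²θ) = 0.13689 m.
|ω_rod| = r ω |cosθ| / √(L² − r² sin²θ) = 0.0487·186.5·0.64145/0.13689 = 42.555 rad/s.

42.6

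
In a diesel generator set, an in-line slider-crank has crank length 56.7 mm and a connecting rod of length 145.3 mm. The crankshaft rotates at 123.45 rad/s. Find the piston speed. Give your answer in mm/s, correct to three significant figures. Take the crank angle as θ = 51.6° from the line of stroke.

ω = 123.5 rad/s
For an in-line slider-crank, x = r cosθ + √(L² − r² sin²θ), so v = −rω sinθ·[1 + r cosθ/√(L² − r² sin²θ)].
With r = 0.0567 m, L = 0.1453 m, θ = 51.6°: √(L² − r² sin²θ) = 0.13834 m.
v = −0.0567·123.5·0.78369·[1 + 0.0567·0.62115/0.13834] = -6.8821 m/s.
|v| = 6.8821 m/s = 6882.1 mm/s.

6880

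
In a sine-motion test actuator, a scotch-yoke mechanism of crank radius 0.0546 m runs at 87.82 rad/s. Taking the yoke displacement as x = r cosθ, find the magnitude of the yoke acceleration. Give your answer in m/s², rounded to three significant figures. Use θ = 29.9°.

365

ω = 87.82 rad/s
x = r cosθ ⇒ ẍ = −rω² cosθ (ω constant).
|a| = rω²|cosθ| = 0.0546·(87.82)²·|cos 29.9°| = 365.05 m/s².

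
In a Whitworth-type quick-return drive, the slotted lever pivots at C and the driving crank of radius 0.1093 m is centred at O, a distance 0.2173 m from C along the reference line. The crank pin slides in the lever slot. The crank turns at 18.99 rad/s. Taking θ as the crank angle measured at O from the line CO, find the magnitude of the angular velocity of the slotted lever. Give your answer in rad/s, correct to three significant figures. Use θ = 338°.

ω = 18.99 rad/s
Crank pin A relative to C: A = (d + r cosθ, r sinθ); lever angle φ = atan2(r sinθ, d + r cosθ).
Differentiating tanφ: φ̇ = rω(d cosθ + r)/(d² + r² + 2dr cosθ).
d² + r² + 2dr cosθ = |CA|² = 0.103209 m²;  d cosθ + r = +0.31078 m.
|ω_lever| = |0.1093·18.99·+0.31078| / 0.103209 = 6.25 rad/s.

6.25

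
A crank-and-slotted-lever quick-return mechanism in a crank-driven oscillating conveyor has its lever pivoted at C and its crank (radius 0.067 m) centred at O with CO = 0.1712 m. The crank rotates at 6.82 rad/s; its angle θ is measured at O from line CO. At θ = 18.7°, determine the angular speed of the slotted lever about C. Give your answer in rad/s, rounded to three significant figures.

ω = 6.82 rad/s
Crank pin A relative to C: A = (d + r cosθ, r sinθ); lever angle φ = atan2(r sinθ, d + r cosθ).
Differentiating tanφ: φ̇ = rω(d cosθ + r)/(d² + r² + 2dr cosθ).
d² + r² + 2dr cosθ = |CA|² = 0.0555282 m²;  d cosθ + r = +0.22916 m.
|ω_lever| = |0.067·6.82·+0.22916| / 0.0555282 = 1.8858 rad/s.

1.89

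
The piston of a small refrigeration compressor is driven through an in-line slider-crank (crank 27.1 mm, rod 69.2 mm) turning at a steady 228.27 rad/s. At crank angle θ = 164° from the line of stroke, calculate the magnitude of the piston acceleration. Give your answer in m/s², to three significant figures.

880

ω = 228.3 rad/s
x(θ) = r cosθ + √(L² − r² sin²θ); with ω constant, a = ω²·d²x/dθ².
d²x/dθ² = −r cosθ − r²(cos2θ)/√u − r⁴ sin²2θ/(4u^{3/2}),  u = L² − r² sin²θ = 0.00473284 m².
Substituting r = 0.0271 m, L = 0.0692 m, θ = 164°: d²x/dθ² = +0.016881 m.
a = ω²·d²x/dθ² = (228.3)²·(+0.016881) = +879.61 m/s²;  |a| = 879.61 m/s².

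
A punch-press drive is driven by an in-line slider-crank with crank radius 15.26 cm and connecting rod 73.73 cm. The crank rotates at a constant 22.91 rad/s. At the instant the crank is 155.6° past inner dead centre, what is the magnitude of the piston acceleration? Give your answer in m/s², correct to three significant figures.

ω = 22.91 rad/s
x(θ) = r cosθ + √(L² − r² sin²θ); with ω constant, a = ω²·d²x/dθ².
d²x/dθ² = −r cosθ − r²(cos2θ)/√u − r⁴ sin²2θ/(4u^{3/2}),  u = L² − r² sin²θ = 0.539637 m².
Substituting r = 0.1526 m, L = 0.7373 m, θ = 155.6°: d²x/dθ² = +0.1179 m.
a = ω²·d²x/dθ² = (22.91)²·(+0.1179) = +61.88 m/s²;  |a| = 61.88 m/s².

61.9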